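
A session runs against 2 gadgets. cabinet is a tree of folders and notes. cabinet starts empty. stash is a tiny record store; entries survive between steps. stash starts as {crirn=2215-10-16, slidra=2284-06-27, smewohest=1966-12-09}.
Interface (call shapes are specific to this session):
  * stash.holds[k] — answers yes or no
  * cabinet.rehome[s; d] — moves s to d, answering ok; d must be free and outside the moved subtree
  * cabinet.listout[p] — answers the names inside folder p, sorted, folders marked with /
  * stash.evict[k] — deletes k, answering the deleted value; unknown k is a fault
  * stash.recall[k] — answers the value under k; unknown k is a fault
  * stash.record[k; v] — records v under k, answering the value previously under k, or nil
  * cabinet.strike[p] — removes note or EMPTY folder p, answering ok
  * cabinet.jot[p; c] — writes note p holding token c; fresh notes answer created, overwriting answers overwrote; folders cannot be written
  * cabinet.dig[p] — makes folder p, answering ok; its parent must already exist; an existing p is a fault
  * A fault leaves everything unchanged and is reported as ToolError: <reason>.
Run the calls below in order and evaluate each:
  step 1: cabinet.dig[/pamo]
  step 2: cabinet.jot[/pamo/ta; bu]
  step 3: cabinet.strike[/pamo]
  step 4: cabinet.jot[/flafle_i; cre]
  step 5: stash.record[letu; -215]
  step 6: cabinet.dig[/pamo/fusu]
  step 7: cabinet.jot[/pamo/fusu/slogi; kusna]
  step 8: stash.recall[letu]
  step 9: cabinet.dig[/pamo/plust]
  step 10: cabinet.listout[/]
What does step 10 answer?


Do: dig[p: /pamo]
See: ok
Do: jot[p: /pamo/ta; c: bu]
See: created
Do: strike[p: /pamo]
See: ToolError: not empty
Do: jot[p: /flafle_i; c: cre]
See: created
Do: record[k: letu; v: -215]
See: nil
Do: dig[p: /pamo/fusu]
See: ok
Do: jot[p: /pamo/fusu/slogi; c: kusna]
See: created
Do: recall[k: letu]
See: -215
Do: dig[p: /pamo/plust]
See: ok
Do: listout[p: /]
See: [flafle_i, pamo/]

Answer: [flafle_i, pamo/]


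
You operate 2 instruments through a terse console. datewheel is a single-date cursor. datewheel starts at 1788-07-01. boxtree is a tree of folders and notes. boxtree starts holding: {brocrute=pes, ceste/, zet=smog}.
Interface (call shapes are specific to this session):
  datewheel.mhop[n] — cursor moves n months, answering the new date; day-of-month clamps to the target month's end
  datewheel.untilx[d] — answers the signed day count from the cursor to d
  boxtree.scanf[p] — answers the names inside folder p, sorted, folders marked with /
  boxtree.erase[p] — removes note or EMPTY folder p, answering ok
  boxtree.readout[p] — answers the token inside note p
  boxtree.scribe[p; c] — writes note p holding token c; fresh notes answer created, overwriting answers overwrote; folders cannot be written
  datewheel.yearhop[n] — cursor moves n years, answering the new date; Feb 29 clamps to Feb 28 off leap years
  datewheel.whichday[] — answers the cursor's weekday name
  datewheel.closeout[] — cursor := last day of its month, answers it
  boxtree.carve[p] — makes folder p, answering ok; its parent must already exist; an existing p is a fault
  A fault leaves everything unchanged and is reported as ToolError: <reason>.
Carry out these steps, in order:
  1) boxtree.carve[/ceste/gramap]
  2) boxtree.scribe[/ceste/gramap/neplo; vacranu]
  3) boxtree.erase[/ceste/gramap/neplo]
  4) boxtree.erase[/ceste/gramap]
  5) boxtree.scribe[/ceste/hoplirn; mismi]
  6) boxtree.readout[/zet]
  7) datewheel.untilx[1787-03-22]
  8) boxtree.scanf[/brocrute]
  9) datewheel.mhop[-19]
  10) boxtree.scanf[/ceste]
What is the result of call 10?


Act: boxtree.carve[p=/ceste/gramap]
Obs: ok
Act: boxtree.scribe[p=/ceste/gramap/neplo; c=vacranu]
Obs: created
Act: boxtree.erase[p=/ceste/gramap/neplo]
Obs: ok
Act: boxtree.erase[p=/ceste/gramap]
Obs: ok
Act: boxtree.scribe[p=/ceste/hoplirn; c=mismi]
Obs: created
Act: boxtree.readout[p=/zet]
Obs: smog
Act: datewheel.untilx[d=1787-03-22]
Obs: -467
Act: boxtree.scanf[p=/brocrute]
Obs: ToolError: not a directory
Act: datewheel.mhop[n=-19]
Obs: 1786-12-01
Act: boxtree.scanf[p=/ceste]
Obs: [hoplirn]

Answer: [hoplirn]


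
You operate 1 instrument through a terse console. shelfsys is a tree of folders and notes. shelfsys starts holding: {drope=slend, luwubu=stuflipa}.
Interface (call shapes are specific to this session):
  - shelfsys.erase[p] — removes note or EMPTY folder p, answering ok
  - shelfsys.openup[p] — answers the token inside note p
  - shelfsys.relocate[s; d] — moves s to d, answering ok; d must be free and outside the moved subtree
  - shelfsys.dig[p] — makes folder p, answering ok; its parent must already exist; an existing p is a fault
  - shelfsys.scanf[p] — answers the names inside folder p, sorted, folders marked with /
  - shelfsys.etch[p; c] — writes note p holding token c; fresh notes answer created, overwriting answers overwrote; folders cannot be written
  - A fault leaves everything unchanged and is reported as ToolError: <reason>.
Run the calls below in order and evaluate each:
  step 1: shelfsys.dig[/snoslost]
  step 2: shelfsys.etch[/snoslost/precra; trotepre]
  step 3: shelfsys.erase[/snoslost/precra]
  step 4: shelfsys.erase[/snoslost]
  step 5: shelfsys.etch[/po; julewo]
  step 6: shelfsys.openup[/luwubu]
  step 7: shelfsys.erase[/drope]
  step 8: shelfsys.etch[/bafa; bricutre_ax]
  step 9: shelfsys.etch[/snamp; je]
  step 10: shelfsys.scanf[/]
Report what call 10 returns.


Answer: [bafa, luwubu, po, snamp]

Derivation:
I invoke shelfsys.dig using p→/snoslost: ok.
Using shelfsys.etch using p→/snoslost/precra, c→trotepre: created.
I run shelfsys.erase using p→/snoslost/precra: ok.
I invoke shelfsys.erase using p→/snoslost, and get ok.
Calling shelfsys.etch using p→/po, c→julewo, — result: created.
I try shelfsys.openup using p→/luwubu, yielding stuflipa.
I try shelfsys.erase using p→/drope, — result: ok.
Then shelfsys.etch using p→/bafa, c→bricutre_ax, which returns created.
I try shelfsys.etch using p→/snamp, c→je, and observe created.
Next I call shelfsys.scanf using p→/, and get [bafa, luwubu, po, snamp].


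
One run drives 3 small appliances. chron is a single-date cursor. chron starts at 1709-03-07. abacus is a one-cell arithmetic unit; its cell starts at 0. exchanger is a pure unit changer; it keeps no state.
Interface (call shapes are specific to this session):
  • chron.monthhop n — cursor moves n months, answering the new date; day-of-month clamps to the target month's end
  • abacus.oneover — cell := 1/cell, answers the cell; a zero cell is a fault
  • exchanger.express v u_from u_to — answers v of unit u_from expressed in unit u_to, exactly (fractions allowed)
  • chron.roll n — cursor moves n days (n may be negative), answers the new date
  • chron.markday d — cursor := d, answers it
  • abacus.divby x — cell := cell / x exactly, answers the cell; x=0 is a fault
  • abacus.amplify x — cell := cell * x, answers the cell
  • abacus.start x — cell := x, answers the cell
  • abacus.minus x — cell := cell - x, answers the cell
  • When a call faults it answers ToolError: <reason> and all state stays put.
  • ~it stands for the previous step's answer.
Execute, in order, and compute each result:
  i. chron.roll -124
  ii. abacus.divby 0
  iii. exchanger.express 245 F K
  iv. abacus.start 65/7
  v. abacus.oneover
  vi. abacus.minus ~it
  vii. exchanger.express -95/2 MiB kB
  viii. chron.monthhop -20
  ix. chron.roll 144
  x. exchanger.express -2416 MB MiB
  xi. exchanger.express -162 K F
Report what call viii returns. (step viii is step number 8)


Act: roll[n=-124]
Obs: 1708-11-03
Act: divby[x=0]
Obs: ToolError: division by zero
Act: express[v=245; u_from=F; u_to=K]
Obs: 23489/60
Act: start[x=65/7]
Obs: 65/7
Act: oneover[]
Obs: 7/65
Act: minus[x=~it]
Obs: 0
Act: express[v=-95/2; u_from=MiB; u_to=kB]
Obs: -1245184/25
Act: monthhop[n=-20]
Obs: 1707-03-03
Act: roll[n=144]
Obs: 1707-07-25
Act: express[v=-2416; u_from=MB; u_to=MiB]
Obs: -2359375/1024
Act: express[v=-162; u_from=K; u_to=F]
Obs: -75127/100

Answer: 1707-03-03


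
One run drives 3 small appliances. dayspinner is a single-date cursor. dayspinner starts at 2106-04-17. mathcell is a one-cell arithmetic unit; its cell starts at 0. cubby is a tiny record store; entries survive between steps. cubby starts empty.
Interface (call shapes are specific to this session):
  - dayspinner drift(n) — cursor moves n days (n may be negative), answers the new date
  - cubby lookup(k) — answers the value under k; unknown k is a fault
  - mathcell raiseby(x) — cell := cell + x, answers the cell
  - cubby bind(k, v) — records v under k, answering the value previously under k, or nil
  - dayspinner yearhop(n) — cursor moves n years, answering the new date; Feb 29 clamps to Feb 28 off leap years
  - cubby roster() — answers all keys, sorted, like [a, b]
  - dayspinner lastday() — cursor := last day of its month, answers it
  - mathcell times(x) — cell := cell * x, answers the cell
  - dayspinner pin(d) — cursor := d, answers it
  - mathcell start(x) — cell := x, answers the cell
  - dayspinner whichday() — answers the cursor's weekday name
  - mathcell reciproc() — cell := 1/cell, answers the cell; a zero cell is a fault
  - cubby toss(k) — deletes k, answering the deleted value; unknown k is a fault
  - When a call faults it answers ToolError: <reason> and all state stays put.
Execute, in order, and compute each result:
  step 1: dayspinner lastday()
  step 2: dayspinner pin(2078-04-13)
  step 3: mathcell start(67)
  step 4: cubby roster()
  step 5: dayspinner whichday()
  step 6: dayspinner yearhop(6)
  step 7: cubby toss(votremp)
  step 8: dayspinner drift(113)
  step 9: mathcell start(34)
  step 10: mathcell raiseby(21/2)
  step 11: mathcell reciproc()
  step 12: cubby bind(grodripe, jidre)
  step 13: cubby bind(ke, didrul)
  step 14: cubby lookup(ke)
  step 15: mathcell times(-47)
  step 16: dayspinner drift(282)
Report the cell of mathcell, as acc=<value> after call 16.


Do: dayspinner lastday[]
See: 2106-04-30
Do: dayspinner pin[d→2078-04-13]
See: 2078-04-13
Do: mathcell start[x→67]
See: 67
Do: cubby roster[]
See: []
Do: dayspinner whichday[]
See: Wednesday
Do: dayspinner yearhop[n→6]
See: 2084-04-13
Do: cubby toss[k→votremp]
See: ToolError: no such key votremp
Do: dayspinner drift[n→113]
See: 2084-08-04
Do: mathcell start[x→34]
See: 34
Do: mathcell raiseby[x→21/2]
See: 89/2
Do: mathcell reciproc[]
See: 2/89
Do: cubby bind[k→grodripe; v→jidre]
See: nil
Do: cubby bind[k→ke; v→didrul]
See: nil
Do: cubby lookup[k→ke]
See: didrul
Do: mathcell times[x→-47]
See: -94/89
Do: dayspinner drift[n→282]
See: 2085-05-13

Answer: acc=-94/89


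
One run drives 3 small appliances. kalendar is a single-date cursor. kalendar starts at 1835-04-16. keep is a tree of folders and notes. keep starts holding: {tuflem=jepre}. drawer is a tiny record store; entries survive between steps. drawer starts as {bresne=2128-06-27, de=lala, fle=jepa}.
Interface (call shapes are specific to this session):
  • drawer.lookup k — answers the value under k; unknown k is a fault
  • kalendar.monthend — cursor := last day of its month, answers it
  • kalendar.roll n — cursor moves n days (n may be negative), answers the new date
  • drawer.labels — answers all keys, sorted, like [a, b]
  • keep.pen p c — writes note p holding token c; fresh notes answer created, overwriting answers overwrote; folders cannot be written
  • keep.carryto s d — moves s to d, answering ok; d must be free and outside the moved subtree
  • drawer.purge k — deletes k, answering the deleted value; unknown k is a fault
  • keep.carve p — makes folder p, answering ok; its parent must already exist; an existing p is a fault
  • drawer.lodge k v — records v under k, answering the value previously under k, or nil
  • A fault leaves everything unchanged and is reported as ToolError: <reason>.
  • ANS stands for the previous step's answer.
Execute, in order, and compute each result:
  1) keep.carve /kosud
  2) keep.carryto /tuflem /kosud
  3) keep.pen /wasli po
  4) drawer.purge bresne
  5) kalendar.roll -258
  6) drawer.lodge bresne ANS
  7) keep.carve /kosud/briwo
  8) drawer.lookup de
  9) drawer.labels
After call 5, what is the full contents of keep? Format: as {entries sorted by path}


Answer: {kosud/, tuflem=jepre, wasli=po}

Derivation:
·→ keep.carve(p='/kosud')
·← ok
·→ keep.carryto(s='/tuflem', d='/kosud')
·← ToolError: exists
·→ keep.pen(p='/wasli', c='po')
·← created
·→ drawer.purge(k='bresne')
·← 2128-06-27
·→ kalendar.roll(n='-258')
·← 1834-08-01
·→ drawer.lodge(k='bresne', v='ANS')
·← nil
·→ keep.carve(p='/kosud/briwo')
·← ok
·→ drawer.lookup(k='de')
·← lala
·→ drawer.labels()
·← [bresne, de, fle]


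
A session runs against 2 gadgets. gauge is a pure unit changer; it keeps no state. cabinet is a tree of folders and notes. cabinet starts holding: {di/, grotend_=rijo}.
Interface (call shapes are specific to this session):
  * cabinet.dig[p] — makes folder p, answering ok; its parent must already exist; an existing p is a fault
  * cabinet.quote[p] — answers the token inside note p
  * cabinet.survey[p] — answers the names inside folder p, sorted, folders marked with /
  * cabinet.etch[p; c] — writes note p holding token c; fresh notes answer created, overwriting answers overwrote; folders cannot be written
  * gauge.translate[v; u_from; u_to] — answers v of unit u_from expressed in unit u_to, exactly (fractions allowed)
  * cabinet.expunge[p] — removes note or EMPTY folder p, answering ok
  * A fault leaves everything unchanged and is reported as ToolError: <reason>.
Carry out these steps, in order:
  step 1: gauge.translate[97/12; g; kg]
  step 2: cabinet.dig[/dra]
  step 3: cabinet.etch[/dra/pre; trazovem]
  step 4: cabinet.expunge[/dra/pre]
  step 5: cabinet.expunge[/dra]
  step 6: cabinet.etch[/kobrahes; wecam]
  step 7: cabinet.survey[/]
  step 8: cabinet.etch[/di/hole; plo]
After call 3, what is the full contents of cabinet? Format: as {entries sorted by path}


-> gauge.translate(v=97/12, u_from=g, u_to=kg)
<- 97/12000
-> cabinet.dig(p=/dra)
<- ok
-> cabinet.etch(p=/dra/pre, c=trazovem)
<- created
-> cabinet.expunge(p=/dra/pre)
<- ok
-> cabinet.expunge(p=/dra)
<- ok
-> cabinet.etch(p=/kobrahes, c=wecam)
<- created
-> cabinet.survey(p=/)
<- [di/, grotend_, kobrahes]
-> cabinet.etch(p=/di/hole, c=plo)
<- created

Answer: {di/, dra/, dra/pre=trazovem, grotend_=rijo}


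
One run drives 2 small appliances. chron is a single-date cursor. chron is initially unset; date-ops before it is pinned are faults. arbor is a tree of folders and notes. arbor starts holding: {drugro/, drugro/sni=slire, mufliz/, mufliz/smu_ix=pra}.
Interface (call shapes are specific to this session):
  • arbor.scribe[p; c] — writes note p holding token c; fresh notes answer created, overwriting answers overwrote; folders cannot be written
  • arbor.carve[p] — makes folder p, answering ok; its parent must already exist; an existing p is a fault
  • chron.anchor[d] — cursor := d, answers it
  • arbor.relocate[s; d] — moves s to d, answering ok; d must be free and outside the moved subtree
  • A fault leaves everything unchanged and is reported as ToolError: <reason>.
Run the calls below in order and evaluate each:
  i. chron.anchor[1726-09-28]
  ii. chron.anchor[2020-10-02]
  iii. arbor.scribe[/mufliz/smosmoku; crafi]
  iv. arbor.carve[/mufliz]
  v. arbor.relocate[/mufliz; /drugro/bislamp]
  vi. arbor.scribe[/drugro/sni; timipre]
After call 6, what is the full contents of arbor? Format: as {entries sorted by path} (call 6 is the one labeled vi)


Answer: {drugro/, drugro/bislamp/, drugro/bislamp/smosmoku=crafi, drugro/bislamp/smu_ix=pra, drugro/sni=timipre}

Derivation:
Step: anchor[d=1726-09-28]
Result: 1726-09-28
Step: anchor[d=2020-10-02]
Result: 2020-10-02
Step: scribe[p=/mufliz/smosmoku; c=crafi]
Result: created
Step: carve[p=/mufliz]
Result: ToolError: exists
Step: relocate[s=/mufliz; d=/drugro/bislamp]
Result: ok
Step: scribe[p=/drugro/sni; c=timipre]
Result: overwrote


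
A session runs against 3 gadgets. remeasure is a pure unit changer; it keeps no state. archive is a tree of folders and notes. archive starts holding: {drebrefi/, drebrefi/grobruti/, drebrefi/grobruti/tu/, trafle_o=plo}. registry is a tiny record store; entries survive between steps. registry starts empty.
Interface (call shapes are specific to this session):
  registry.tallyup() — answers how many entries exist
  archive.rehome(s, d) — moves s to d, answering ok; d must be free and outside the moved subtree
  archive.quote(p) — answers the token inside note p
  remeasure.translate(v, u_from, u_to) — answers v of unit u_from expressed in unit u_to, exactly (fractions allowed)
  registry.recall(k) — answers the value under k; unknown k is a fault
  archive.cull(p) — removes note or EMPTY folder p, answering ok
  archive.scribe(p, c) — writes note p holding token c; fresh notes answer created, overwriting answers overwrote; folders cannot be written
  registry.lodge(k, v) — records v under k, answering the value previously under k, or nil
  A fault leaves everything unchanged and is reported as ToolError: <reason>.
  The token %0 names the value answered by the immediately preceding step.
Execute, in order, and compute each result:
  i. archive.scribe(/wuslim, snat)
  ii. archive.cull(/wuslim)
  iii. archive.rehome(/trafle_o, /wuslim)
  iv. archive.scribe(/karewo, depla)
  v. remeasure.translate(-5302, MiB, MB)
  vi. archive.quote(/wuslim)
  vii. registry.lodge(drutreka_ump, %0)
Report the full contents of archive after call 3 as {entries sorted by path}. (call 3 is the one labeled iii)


Answer: {drebrefi/, drebrefi/grobruti/, drebrefi/grobruti/tu/, wuslim=plo}

Derivation:
Step: archive.scribe[p→/wuslim; c→snat]
Result: created
Step: archive.cull[p→/wuslim]
Result: ok
Step: archive.rehome[s→/trafle_o; d→/wuslim]
Result: ok
Step: archive.scribe[p→/karewo; c→depla]
Result: created
Step: remeasure.translate[v→-5302; u_from→MiB; u_to→MB]
Result: -86867968/15625
Step: archive.quote[p→/wuslim]
Result: plo
Step: registry.lodge[k→drutreka_ump; v→%0]
Result: nil


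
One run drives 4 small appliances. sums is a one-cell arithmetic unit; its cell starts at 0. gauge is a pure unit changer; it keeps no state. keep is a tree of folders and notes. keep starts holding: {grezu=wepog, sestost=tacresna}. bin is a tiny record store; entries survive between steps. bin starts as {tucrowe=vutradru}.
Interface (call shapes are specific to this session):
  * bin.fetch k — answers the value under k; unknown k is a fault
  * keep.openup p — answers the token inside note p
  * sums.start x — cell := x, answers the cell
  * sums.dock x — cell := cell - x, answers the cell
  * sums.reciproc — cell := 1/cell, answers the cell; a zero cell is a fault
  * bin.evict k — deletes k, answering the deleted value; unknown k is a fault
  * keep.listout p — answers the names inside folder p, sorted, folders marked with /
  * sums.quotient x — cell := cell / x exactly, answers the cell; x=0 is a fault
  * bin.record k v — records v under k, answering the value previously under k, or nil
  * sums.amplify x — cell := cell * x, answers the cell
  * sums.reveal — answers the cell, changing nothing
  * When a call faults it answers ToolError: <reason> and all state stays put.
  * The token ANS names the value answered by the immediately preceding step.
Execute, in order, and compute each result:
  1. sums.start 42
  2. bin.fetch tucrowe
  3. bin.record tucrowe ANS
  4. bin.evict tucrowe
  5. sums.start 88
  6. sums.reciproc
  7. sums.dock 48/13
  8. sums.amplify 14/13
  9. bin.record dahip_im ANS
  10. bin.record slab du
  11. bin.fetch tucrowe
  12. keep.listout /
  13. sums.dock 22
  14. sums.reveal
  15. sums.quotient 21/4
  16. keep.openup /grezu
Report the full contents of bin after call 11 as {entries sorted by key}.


Do: sums.start[x='42']
See: 42
Do: bin.fetch[k='tucrowe']
See: vutradru
Do: bin.record[k='tucrowe'; v='ANS']
See: vutradru
Do: bin.evict[k='tucrowe']
See: vutradru
Do: sums.start[x='88']
See: 88
Do: sums.reciproc[]
See: 1/88
Do: sums.dock[x='48/13']
See: -4211/1144
Do: sums.amplify[x='14/13']
See: -29477/7436
Do: bin.record[k='dahip_im'; v='ANS']
See: nil
Do: bin.record[k='slab'; v='du']
See: nil
Do: bin.fetch[k='tucrowe']
See: ToolError: no such key tucrowe
Do: keep.listout[p='/']
See: [grezu, sestost]
Do: sums.dock[x='22']
See: -193069/7436
Do: sums.reveal[]
See: -193069/7436
Do: sums.quotient[x='21/4']
See: -193069/39039
Do: keep.openup[p='/grezu']
See: wepog

Answer: {dahip_im=-29477/7436, slab=du}


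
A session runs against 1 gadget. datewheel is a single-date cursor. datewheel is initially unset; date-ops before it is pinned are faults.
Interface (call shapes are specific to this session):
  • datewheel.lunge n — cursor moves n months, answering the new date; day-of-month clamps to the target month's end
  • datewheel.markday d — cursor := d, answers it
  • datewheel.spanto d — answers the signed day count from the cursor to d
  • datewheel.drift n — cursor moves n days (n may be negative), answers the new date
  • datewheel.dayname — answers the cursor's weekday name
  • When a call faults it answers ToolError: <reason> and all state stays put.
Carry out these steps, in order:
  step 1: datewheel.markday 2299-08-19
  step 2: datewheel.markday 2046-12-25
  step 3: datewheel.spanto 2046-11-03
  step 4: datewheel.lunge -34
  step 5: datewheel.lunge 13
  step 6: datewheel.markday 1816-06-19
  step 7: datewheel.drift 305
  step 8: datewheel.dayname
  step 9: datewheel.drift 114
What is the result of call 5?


·→ datewheel.markday(d=2299-08-19)
·← 2299-08-19
·→ datewheel.markday(d=2046-12-25)
·← 2046-12-25
·→ datewheel.spanto(d=2046-11-03)
·← -52
·→ datewheel.lunge(n=-34)
·← 2044-02-25
·→ datewheel.lunge(n=13)
·← 2045-03-25
·→ datewheel.markday(d=1816-06-19)
·← 1816-06-19
·→ datewheel.drift(n=305)
·← 1817-04-20
·→ datewheel.dayname()
·← Sunday
·→ datewheel.drift(n=114)
·← 1817-08-12

Answer: 2045-03-25


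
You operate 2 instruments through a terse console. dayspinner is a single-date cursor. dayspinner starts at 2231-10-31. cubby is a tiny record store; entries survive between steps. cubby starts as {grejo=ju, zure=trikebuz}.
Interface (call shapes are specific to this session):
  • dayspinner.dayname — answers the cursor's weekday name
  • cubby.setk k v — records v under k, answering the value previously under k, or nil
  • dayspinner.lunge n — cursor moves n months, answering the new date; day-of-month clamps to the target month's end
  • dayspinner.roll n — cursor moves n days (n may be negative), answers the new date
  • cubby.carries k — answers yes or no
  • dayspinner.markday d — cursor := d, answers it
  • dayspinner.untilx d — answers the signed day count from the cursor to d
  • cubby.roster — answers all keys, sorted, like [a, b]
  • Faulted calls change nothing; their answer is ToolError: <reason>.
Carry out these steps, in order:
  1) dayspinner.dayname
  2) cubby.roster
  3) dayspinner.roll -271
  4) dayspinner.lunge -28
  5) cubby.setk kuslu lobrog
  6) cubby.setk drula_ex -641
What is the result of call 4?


Answer: 2228-10-02

Derivation:
>> dayspinner.dayname()
<< Monday
>> cubby.roster()
<< [grejo, zure]
>> dayspinner.roll(-271)
<< 2231-02-02
>> dayspinner.lunge(-28)
<< 2228-10-02
>> cubby.setk(kuslu, lobrog)
<< nil
>> cubby.setk(drula_ex, -641)
<< nil


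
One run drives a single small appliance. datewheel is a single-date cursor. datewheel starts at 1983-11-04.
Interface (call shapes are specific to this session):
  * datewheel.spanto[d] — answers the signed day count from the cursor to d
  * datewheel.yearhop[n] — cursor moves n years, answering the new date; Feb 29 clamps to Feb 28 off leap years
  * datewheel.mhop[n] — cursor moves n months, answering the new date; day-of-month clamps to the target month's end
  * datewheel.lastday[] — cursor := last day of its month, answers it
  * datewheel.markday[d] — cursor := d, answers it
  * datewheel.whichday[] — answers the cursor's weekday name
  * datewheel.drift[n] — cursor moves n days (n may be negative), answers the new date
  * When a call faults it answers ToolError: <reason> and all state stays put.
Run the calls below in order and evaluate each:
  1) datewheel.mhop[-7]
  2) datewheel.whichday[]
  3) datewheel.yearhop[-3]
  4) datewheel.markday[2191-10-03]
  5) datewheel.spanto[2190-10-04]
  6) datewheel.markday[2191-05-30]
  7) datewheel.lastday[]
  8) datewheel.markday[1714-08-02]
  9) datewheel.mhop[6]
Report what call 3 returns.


Answer: 1980-04-04

Derivation:
·→ datewheel.mhop(-7)
·← 1983-04-04
·→ datewheel.whichday()
·← Monday
·→ datewheel.yearhop(-3)
·← 1980-04-04
·→ datewheel.markday(2191-10-03)
·← 2191-10-03
·→ datewheel.spanto(2190-10-04)
·← -364
·→ datewheel.markday(2191-05-30)
·← 2191-05-30
·→ datewheel.lastday()
·← 2191-05-31
·→ datewheel.markday(1714-08-02)
·← 1714-08-02
·→ datewheel.mhop(6)
·← 1715-02-02


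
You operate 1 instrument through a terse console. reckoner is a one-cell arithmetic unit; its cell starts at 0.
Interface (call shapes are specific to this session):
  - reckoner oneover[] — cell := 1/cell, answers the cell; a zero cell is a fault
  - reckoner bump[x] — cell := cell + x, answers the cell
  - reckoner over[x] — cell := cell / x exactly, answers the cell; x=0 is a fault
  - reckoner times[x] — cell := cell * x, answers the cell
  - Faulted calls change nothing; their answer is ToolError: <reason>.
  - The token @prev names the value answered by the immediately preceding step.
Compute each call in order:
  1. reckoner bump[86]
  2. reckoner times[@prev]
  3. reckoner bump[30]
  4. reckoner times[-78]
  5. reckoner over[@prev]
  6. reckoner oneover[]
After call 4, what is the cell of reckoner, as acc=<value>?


Act: reckoner bump[x: 86]
Obs: 86
Act: reckoner times[x: @prev]
Obs: 7396
Act: reckoner bump[x: 30]
Obs: 7426
Act: reckoner times[x: -78]
Obs: -579228
Act: reckoner over[x: @prev]
Obs: 1
Act: reckoner oneover[]
Obs: 1

Answer: acc=-579228


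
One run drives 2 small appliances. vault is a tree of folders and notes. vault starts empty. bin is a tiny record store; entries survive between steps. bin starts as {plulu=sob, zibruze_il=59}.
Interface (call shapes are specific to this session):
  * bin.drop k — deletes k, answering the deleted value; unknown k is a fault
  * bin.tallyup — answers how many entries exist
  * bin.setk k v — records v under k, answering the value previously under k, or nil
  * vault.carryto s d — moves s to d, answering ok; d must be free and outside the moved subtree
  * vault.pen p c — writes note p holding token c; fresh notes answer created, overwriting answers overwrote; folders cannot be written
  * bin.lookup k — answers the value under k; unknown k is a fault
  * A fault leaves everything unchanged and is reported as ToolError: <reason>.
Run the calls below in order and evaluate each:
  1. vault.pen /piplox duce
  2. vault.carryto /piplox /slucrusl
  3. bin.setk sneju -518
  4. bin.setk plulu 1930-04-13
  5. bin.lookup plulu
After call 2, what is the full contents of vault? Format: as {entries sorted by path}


[in] vault.pen p='/piplox' c='duce'
:: created
[in] vault.carryto s='/piplox' d='/slucrusl'
:: ok
[in] bin.setk k='sneju' v='-518'
:: nil
[in] bin.setk k='plulu' v='1930-04-13'
:: sob
[in] bin.lookup k='plulu'
:: 1930-04-13

Answer: {slucrusl=duce}


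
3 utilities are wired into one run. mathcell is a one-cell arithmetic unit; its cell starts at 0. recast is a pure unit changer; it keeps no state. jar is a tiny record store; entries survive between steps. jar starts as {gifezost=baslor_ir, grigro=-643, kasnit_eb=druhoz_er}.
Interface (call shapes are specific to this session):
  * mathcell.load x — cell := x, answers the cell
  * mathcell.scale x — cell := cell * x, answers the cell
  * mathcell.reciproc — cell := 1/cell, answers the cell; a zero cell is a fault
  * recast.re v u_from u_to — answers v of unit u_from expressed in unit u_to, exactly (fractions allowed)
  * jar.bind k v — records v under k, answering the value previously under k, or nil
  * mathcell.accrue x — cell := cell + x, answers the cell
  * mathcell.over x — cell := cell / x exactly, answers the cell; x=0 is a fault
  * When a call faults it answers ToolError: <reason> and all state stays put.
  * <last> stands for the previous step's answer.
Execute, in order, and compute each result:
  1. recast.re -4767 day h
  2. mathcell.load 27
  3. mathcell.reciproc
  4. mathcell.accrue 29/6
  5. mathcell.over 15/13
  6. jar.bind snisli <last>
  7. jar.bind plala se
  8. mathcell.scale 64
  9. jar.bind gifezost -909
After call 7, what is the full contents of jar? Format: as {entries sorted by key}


-> recast.re(v: -4767, u_from: day, u_to: h)
<- -114408
-> mathcell.load(x: 27)
<- 27
-> mathcell.reciproc()
<- 1/27
-> mathcell.accrue(x: 29/6)
<- 263/54
-> mathcell.over(x: 15/13)
<- 3419/810
-> jar.bind(k: snisli, v: <last>)
<- nil
-> jar.bind(k: plala, v: se)
<- nil
-> mathcell.scale(x: 64)
<- 109408/405
-> jar.bind(k: gifezost, v: -909)
<- baslor_ir

Answer: {gifezost=baslor_ir, grigro=-643, kasnit_eb=druhoz_er, plala=se, snisli=3419/810}


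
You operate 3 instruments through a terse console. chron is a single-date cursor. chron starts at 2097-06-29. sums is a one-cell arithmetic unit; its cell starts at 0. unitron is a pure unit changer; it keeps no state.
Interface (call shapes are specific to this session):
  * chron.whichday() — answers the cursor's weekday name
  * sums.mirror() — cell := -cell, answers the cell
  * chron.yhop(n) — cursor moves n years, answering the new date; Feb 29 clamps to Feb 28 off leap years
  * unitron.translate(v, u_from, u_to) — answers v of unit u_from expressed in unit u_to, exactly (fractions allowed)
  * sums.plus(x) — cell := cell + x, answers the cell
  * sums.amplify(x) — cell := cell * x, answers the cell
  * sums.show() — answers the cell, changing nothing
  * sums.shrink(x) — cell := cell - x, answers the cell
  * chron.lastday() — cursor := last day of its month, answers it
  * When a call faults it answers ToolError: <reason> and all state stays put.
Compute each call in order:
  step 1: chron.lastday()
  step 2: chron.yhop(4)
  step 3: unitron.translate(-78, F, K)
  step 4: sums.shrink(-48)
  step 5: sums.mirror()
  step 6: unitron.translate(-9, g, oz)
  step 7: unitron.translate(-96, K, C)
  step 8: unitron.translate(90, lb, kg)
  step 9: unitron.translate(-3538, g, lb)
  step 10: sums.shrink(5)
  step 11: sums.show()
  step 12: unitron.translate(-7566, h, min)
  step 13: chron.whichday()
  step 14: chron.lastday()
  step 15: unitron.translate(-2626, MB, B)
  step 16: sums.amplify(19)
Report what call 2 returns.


Answer: 2101-06-30

Derivation:
==> chron.lastday()
<== 2097-06-30
==> chron.yhop(n=4)
<== 2101-06-30
==> unitron.translate(v=-78, u_from=F, u_to=K)
<== 38167/180
==> sums.shrink(x=-48)
<== 48
==> sums.mirror()
<== -48
==> unitron.translate(v=-9, u_from=g, u_to=oz)
<== -14400000/45359237
==> unitron.translate(v=-96, u_from=K, u_to=C)
<== -7383/20
==> unitron.translate(v=90, u_from=lb, u_to=kg)
<== 408233133/10000000
==> unitron.translate(v=-3538, u_from=g, u_to=lb)
<== -353800000/45359237
==> sums.shrink(x=5)
<== -53
==> sums.show()
<== -53
==> unitron.translate(v=-7566, u_from=h, u_to=min)
<== -453960
==> chron.whichday()
<== Thursday
==> chron.lastday()
<== 2101-06-30
==> unitron.translate(v=-2626, u_from=MB, u_to=B)
<== -2626000000
==> sums.amplify(x=19)
<== -1007


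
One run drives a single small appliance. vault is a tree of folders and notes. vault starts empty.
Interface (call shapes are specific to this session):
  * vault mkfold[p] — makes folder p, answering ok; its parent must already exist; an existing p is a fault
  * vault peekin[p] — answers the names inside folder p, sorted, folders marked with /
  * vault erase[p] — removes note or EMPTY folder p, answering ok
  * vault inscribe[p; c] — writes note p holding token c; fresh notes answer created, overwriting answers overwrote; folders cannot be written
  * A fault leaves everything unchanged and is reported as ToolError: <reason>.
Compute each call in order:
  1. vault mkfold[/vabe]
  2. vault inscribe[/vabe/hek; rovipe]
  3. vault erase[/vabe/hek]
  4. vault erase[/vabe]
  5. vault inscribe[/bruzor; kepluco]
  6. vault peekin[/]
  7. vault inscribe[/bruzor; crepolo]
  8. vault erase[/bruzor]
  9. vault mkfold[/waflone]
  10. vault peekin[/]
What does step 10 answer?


Answer: [waflone/]

Derivation:
~$ vault mkfold p=/vabe
[out] ok
~$ vault inscribe p=/vabe/hek c=rovipe
[out] created
~$ vault erase p=/vabe/hek
[out] ok
~$ vault erase p=/vabe
[out] ok
~$ vault inscribe p=/bruzor c=kepluco
[out] created
~$ vault peekin p=/
[out] [bruzor]
~$ vault inscribe p=/bruzor c=crepolo
[out] overwrote
~$ vault erase p=/bruzor
[out] ok
~$ vault mkfold p=/waflone
[out] ok
~$ vault peekin p=/
[out] [waflone/]


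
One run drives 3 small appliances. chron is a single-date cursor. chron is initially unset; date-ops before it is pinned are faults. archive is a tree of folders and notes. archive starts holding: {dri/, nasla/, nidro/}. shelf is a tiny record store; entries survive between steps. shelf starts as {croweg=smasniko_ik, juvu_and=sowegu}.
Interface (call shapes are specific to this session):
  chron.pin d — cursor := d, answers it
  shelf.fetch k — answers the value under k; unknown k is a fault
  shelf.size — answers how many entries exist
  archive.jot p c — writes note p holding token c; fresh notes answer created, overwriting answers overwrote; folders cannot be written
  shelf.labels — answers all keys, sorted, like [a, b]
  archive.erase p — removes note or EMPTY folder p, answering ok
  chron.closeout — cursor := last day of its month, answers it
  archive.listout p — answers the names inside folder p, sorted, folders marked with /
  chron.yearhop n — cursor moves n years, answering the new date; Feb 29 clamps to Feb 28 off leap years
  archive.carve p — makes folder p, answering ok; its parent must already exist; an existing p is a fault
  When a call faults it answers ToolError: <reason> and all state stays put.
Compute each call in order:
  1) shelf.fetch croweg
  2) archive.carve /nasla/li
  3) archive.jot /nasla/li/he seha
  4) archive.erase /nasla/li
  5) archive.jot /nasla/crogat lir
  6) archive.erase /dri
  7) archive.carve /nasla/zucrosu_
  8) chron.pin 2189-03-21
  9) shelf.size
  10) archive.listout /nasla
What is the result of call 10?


>> shelf.fetch(k='croweg')
<< smasniko_ik
>> archive.carve(p='/nasla/li')
<< ok
>> archive.jot(p='/nasla/li/he', c='seha')
<< created
>> archive.erase(p='/nasla/li')
<< ToolError: not empty
>> archive.jot(p='/nasla/crogat', c='lir')
<< created
>> archive.erase(p='/dri')
<< ok
>> archive.carve(p='/nasla/zucrosu_')
<< ok
>> chron.pin(d='2189-03-21')
<< 2189-03-21
>> shelf.size()
<< 2
>> archive.listout(p='/nasla')
<< [crogat, li/, zucrosu_/]

Answer: [crogat, li/, zucrosu_/]


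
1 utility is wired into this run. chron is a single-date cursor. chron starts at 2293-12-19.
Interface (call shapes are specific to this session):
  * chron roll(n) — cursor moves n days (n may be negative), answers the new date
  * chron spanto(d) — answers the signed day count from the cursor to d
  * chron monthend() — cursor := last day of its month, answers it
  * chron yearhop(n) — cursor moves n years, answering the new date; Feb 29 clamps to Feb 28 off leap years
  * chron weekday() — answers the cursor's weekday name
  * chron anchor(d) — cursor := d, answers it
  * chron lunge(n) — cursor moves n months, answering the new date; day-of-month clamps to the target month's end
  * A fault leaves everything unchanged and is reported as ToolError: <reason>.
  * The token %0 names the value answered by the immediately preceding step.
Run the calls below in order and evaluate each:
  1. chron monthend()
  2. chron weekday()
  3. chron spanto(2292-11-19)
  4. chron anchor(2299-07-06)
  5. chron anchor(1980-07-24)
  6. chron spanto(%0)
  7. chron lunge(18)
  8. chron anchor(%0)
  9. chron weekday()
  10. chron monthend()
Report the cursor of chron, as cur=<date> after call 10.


Step: chron monthend[]
Result: 2293-12-31
Step: chron weekday[]
Result: Sunday
Step: chron spanto[d: 2292-11-19]
Result: -407
Step: chron anchor[d: 2299-07-06]
Result: 2299-07-06
Step: chron anchor[d: 1980-07-24]
Result: 1980-07-24
Step: chron spanto[d: %0]
Result: 0
Step: chron lunge[n: 18]
Result: 1982-01-24
Step: chron anchor[d: %0]
Result: 1982-01-24
Step: chron weekday[]
Result: Sunday
Step: chron monthend[]
Result: 1982-01-31

Answer: cur=1982-01-31


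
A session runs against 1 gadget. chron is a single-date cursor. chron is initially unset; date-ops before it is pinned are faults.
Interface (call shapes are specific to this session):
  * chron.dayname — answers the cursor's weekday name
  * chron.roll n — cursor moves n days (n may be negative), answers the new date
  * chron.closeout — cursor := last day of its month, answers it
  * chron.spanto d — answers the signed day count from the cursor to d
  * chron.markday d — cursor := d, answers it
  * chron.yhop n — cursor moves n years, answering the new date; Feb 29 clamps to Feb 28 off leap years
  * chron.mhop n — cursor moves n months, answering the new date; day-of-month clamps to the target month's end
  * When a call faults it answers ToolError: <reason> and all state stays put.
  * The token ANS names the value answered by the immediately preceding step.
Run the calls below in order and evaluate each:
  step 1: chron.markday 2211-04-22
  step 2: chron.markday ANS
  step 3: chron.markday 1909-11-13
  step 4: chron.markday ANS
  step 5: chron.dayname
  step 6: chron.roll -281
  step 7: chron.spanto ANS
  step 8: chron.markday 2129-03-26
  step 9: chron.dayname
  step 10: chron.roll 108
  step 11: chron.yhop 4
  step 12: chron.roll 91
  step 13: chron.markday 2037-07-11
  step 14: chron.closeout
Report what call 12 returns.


Answer: 2133-10-11

Derivation:
>> chron.markday(d=2211-04-22)
<< 2211-04-22
>> chron.markday(d=ANS)
<< 2211-04-22
>> chron.markday(d=1909-11-13)
<< 1909-11-13
>> chron.markday(d=ANS)
<< 1909-11-13
>> chron.dayname()
<< Saturday
>> chron.roll(n=-281)
<< 1909-02-05
>> chron.spanto(d=ANS)
<< 0
>> chron.markday(d=2129-03-26)
<< 2129-03-26
>> chron.dayname()
<< Saturday
>> chron.roll(n=108)
<< 2129-07-12
>> chron.yhop(n=4)
<< 2133-07-12
>> chron.roll(n=91)
<< 2133-10-11
>> chron.markday(d=2037-07-11)
<< 2037-07-11
>> chron.closeout()
<< 2037-07-31


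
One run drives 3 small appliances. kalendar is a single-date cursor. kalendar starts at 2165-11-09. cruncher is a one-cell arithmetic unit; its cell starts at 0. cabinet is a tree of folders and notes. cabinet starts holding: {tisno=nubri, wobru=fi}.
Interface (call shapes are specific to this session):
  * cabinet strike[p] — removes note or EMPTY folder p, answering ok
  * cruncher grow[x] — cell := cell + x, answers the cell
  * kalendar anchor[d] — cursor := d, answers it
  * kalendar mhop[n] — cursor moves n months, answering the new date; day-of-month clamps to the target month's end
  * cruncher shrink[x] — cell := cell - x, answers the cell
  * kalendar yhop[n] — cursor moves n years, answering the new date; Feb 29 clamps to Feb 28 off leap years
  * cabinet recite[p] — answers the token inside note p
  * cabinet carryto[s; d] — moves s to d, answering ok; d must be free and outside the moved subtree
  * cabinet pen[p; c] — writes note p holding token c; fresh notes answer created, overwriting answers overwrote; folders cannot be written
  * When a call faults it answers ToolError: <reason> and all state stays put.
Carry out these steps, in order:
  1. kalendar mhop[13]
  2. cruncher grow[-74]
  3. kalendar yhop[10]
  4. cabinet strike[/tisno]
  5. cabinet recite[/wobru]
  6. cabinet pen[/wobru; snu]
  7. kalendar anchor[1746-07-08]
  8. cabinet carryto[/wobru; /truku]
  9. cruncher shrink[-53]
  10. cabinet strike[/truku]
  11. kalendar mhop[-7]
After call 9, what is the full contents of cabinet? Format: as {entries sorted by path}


>>> kalendar mhop n=13
[out] 2166-12-09
>>> cruncher grow x=-74
[out] -74
>>> kalendar yhop n=10
[out] 2176-12-09
>>> cabinet strike p=/tisno
[out] ok
>>> cabinet recite p=/wobru
[out] fi
>>> cabinet pen p=/wobru c=snu
[out] overwrote
>>> kalendar anchor d=1746-07-08
[out] 1746-07-08
>>> cabinet carryto s=/wobru d=/truku
[out] ok
>>> cruncher shrink x=-53
[out] -21
>>> cabinet strike p=/truku
[out] ok
>>> kalendar mhop n=-7
[out] 1745-12-08

Answer: {truku=snu}
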